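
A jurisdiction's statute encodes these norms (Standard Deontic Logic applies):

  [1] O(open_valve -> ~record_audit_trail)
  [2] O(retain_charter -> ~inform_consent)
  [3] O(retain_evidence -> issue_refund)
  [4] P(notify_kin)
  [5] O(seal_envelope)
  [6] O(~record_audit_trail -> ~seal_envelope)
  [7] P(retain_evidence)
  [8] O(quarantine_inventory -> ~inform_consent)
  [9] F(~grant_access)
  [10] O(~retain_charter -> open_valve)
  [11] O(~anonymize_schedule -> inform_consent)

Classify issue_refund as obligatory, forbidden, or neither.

Neither

Premise 3 is O(retain_evidence -> issue_refund), but O(retain_evidence) is not derivable from the premises (the permission P(retain_evidence) asserts only ~O(~retain_evidence), not O(retain_evidence)), so it does not yield O(issue_refund).
No premise or chain of K-axiom applications forces O(issue_refund), and none forces O(~issue_refund). So issue_refund is neither obligatory nor forbidden under these norms.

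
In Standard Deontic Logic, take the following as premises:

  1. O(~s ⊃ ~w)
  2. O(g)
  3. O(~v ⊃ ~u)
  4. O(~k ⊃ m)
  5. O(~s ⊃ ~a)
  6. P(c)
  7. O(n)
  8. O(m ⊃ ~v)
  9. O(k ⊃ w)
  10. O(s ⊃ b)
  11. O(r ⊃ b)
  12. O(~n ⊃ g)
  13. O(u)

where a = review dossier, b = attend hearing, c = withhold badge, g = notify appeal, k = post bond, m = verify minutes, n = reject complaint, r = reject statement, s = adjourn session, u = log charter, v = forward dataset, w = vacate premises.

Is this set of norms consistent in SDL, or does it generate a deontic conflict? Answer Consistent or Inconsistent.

Premise 12 is O(~n ⊃ g); even if O(g) held, inferring O(~n) would be affirming the consequent — invalid.
So O(~n) is not derivable, and the apparent clash with O(n) does not arise.
A world satisfying every obligation exists (e.g. a=false, b=true, c=false, g=true, k=true, m=false, n=true, r=false, s=true, u=true, v=true, w=true); no atom is both obligatory and forbidden, so the set is consistent.

Consistent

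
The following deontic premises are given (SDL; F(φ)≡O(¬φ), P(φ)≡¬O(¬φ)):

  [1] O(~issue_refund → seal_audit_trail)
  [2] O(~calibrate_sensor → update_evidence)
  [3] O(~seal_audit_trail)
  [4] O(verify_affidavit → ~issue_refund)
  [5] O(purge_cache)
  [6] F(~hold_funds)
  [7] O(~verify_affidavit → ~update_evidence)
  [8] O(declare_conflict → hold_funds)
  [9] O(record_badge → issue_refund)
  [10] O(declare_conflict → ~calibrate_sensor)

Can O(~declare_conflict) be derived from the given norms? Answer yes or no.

From premise 3 we have O(~seal_audit_trail).
The contrapositive of premise 1 (O(~issue_refund → seal_audit_trail)) is O(~seal_audit_trail → issue_refund), and O(~seal_audit_trail) is already established, so O(issue_refund).
The contrapositive of premise 4 (O(verify_affidavit → ~issue_refund)) is O(issue_refund → ~verify_affidavit), and O(issue_refund) is already established, so O(~verify_affidavit).
With premise 7, O(~verify_affidavit → ~update_evidence), the K-axiom yields O(~update_evidence).
Premise 2 is O(~calibrate_sensor → update_evidence); contrapositively O(~update_evidence → calibrate_sensor). Since O(~update_evidence) holds, K gives O(calibrate_sensor).
The contrapositive of premise 10 (O(declare_conflict → ~calibrate_sensor)) is O(calibrate_sensor → ~declare_conflict), and O(calibrate_sensor) is already established, so O(~declare_conflict).
Premises 5, 6, 8, 9 do not contribute to this derivation.
So O(~declare_conflict) follows.

Yes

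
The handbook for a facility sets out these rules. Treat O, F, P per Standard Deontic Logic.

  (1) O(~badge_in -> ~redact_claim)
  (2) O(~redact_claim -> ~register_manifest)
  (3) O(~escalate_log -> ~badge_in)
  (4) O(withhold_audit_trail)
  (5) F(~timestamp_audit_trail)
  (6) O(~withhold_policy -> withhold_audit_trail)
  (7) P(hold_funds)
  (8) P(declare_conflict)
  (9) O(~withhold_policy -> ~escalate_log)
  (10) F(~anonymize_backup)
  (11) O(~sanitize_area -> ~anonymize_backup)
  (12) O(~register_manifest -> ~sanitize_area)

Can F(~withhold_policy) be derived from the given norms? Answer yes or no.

Yes

Premise 10, F(~anonymize_backup), is equivalent to O(anonymize_backup).
Premise 11, O(~sanitize_area -> ~anonymize_backup), contraposes to O(anonymize_backup -> sanitize_area); with O(anonymize_backup) we get O(sanitize_area).
Premise 12, O(~register_manifest -> ~sanitize_area), contraposes to O(sanitize_area -> register_manifest); with O(sanitize_area) we get O(register_manifest).
The contrapositive of premise 2 (O(~redact_claim -> ~register_manifest)) is O(register_manifest -> redact_claim), and O(register_manifest) is already established, so O(redact_claim).
The contrapositive of premise 1 (O(~badge_in -> ~redact_claim)) is O(redact_claim -> badge_in), and O(redact_claim) is already established, so O(badge_in).
Premise 3, O(~escalate_log -> ~badge_in), contraposes to O(badge_in -> escalate_log); with O(badge_in) we get O(escalate_log).
Premise 9 is O(~withhold_policy -> ~escalate_log); contrapositively O(escalate_log -> withhold_policy). Since O(escalate_log) holds, K gives O(withhold_policy).
Premises 4, 5, 6, 7, 8 do not contribute to this derivation.
So O(withhold_policy) holds, i.e. F(~withhold_policy). The claim follows.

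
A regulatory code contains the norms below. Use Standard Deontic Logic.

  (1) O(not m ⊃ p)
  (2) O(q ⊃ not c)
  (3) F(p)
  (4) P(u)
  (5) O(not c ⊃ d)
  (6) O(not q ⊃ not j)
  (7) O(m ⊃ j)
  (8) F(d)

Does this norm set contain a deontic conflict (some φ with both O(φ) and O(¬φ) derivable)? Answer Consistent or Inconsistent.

Inconsistent

Premise 3, F(p), is equivalent to O(not p).
The contrapositive of premise 1 (O(not m ⊃ p)) is O(not p ⊃ m), and O(not p) is already established, so O(m).
Applying K to premise 7 (O(m ⊃ j)) and O(m) yields O(j).
Premise 6 is O(not q ⊃ not j); contrapositively O(j ⊃ q). Since O(j) holds, K gives O(q).
Applying K to premise 2 (O(q ⊃ not c)) and O(q) yields O(not c).
Premise 5 is O(not c ⊃ d); since O(not c), deontic closure gives O(d).
But premise 8, F(d), means O(not d).
We now have both O(d) and O(not d) — d is simultaneously obligatory and forbidden, violating the D-axiom.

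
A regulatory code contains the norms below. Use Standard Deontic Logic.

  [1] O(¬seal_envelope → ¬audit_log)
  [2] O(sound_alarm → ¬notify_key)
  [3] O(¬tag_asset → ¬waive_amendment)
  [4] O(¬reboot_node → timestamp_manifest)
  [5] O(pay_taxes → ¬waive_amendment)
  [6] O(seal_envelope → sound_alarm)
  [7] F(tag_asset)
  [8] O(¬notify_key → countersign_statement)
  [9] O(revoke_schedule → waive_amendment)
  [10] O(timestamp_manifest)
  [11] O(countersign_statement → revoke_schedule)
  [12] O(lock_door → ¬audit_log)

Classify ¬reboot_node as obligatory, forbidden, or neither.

Neither

Premise 4 is O(¬reboot_node → timestamp_manifest); even if O(timestamp_manifest) held, inferring O(¬reboot_node) would be affirming the consequent — invalid.
No premise or chain of K-axiom applications forces O(¬reboot_node), and none forces O(reboot_node). So ¬reboot_node is neither obligatory nor forbidden under these norms.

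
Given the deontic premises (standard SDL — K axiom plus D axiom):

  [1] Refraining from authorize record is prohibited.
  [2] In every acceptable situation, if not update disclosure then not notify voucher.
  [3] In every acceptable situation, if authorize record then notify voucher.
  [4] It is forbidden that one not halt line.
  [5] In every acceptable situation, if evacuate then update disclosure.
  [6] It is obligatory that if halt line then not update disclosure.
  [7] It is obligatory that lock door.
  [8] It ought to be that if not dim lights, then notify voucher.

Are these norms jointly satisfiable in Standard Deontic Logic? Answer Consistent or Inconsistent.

Premise 1 is F(¬authorize_record), i.e. O(authorize_record).
Premise 3 is O(authorize_record → notify_voucher); since O(authorize_record), deontic closure gives O(notify_voucher).
The contrapositive of premise 2 (O(¬update_disclosure → ¬notify_voucher)) is O(notify_voucher → update_disclosure), and O(notify_voucher) is already established, so O(update_disclosure).
The contrapositive of premise 6 (O(halt_line → ¬update_disclosure)) is O(update_disclosure → ¬halt_line), and O(update_disclosure) is already established, so O(¬halt_line).
Yet premise 4 is F(¬halt_line), i.e. O(halt_line).
We now have both O(¬halt_line) and O(halt_line) — halt_line is simultaneously obligatory and forbidden, violating the D-axiom.

Inconsistent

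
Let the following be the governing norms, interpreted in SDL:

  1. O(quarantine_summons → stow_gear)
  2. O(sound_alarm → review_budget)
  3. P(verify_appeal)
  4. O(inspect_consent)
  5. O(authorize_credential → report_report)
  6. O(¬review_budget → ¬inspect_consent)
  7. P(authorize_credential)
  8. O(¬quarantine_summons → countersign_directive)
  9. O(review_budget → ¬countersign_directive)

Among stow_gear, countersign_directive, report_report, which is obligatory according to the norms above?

stow_gear

Premise 4 gives O(inspect_consent).
The contrapositive of premise 6 (O(¬review_budget → ¬inspect_consent)) is O(inspect_consent → review_budget), and O(inspect_consent) is already established, so O(review_budget).
With premise 9, O(review_budget → ¬countersign_directive), the K-axiom yields O(¬countersign_directive).
Premise 8 is O(¬quarantine_summons → countersign_directive); contrapositively O(¬countersign_directive → quarantine_summons). Since O(¬countersign_directive) holds, K gives O(quarantine_summons).
Applying K to premise 1 (O(quarantine_summons → stow_gear)) and O(quarantine_summons) yields O(stow_gear).
So O(stow_gear) holds — stow_gear is obligatory. None of the other listed options is made obligatory by any chain of premises.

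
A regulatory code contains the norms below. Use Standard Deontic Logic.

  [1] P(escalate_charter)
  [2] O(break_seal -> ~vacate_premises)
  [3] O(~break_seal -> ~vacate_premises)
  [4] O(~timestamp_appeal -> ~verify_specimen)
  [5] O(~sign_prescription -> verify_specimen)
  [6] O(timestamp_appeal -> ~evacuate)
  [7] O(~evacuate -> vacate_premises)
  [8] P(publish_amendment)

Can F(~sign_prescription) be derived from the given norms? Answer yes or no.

Premises 2 and 3 are O(break_seal -> ~vacate_premises) and O(~break_seal -> ~vacate_premises); every ideal world satisfies break_seal or ~break_seal, so in either case ~vacate_premises holds — hence O(~vacate_premises).
Premise 7, O(~evacuate -> vacate_premises), contraposes to O(~vacate_premises -> evacuate); with O(~vacate_premises) we get O(evacuate).
Premise 6, O(timestamp_appeal -> ~evacuate), contraposes to O(evacuate -> ~timestamp_appeal); with O(evacuate) we get O(~timestamp_appeal).
Applying K to premise 4 (O(~timestamp_appeal -> ~verify_specimen)) and O(~timestamp_appeal) yields O(~verify_specimen).
Premise 5, O(~sign_prescription -> verify_specimen), contraposes to O(~verify_specimen -> sign_prescription); with O(~verify_specimen) we get O(sign_prescription).
Premises 1, 8 do not contribute to this derivation.
So O(sign_prescription) holds, i.e. F(~sign_prescription). The claim follows.

Yes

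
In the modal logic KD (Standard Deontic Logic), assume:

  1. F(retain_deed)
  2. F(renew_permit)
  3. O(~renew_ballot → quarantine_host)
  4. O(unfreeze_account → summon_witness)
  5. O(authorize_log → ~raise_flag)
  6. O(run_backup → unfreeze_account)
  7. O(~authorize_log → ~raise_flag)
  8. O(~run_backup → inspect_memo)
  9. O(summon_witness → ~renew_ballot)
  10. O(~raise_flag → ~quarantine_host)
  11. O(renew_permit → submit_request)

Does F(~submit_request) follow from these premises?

Premise 11 is O(renew_permit → submit_request), but O(renew_permit) is not derivable from the premises, so it does not yield O(submit_request).
No other premise forces O(submit_request). An ideal world satisfying every premise can still have ~submit_request true, so F(~submit_request) is not derivable.

No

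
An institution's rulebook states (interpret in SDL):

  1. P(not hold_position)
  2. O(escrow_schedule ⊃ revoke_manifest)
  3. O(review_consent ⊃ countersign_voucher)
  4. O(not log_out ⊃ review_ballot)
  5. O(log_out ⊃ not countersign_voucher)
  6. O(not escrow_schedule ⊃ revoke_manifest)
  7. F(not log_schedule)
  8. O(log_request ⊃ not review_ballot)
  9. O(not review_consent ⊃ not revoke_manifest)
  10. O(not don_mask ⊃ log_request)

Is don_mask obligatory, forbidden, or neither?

Obligatory

Premises 6 and 2 cover both cases: O(not escrow_schedule ⊃ revoke_manifest) and O(escrow_schedule ⊃ revoke_manifest). Since not escrow_schedule ∨ escrow_schedule is a tautology, O(revoke_manifest) follows.
Premise 9 is O(not review_consent ⊃ not revoke_manifest); contrapositively O(revoke_manifest ⊃ review_consent). Since O(revoke_manifest) holds, K gives O(review_consent).
With premise 3, O(review_consent ⊃ countersign_voucher), the K-axiom yields O(countersign_voucher).
Premise 5, O(log_out ⊃ not countersign_voucher), contraposes to O(countersign_voucher ⊃ not log_out); with O(countersign_voucher) we get O(not log_out).
Premise 4 is O(not log_out ⊃ review_ballot); since O(not log_out), deontic closure gives O(review_ballot).
The contrapositive of premise 8 (O(log_request ⊃ not review_ballot)) is O(review_ballot ⊃ not log_request), and O(review_ballot) is already established, so O(not log_request).
Premise 10, O(not don_mask ⊃ log_request), contraposes to O(not log_request ⊃ don_mask); with O(not log_request) we get O(don_mask).
Premises 1, 7 do not contribute to this derivation.
Hence don_mask is obligatory.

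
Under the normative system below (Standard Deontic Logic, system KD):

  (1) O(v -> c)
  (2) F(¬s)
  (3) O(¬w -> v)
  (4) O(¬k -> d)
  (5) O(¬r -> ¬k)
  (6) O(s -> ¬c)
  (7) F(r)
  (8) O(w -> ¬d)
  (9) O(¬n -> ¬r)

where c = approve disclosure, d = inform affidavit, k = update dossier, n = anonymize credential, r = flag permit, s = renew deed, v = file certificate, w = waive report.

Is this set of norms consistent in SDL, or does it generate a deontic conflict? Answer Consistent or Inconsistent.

Inconsistent

Premise 7 is F(r), i.e. O(¬r).
From O(¬r) and premise 5, O(¬r -> ¬k), we obtain O(¬k).
With premise 4, O(¬k -> d), the K-axiom yields O(d).
The contrapositive of premise 8 (O(w -> ¬d)) is O(d -> ¬w), and O(d) is already established, so O(¬w).
Applying K to premise 3 (O(¬w -> v)) and O(¬w) yields O(v).
Applying K to premise 1 (O(v -> c)) and O(v) yields O(c).
Premise 6 is O(s -> ¬c); contrapositively O(c -> ¬s). Since O(c) holds, K gives O(¬s).
However, F(¬s) at premise 2 amounts to O(s).
We now have both O(¬s) and O(s) — s is simultaneously obligatory and forbidden, violating the D-axiom.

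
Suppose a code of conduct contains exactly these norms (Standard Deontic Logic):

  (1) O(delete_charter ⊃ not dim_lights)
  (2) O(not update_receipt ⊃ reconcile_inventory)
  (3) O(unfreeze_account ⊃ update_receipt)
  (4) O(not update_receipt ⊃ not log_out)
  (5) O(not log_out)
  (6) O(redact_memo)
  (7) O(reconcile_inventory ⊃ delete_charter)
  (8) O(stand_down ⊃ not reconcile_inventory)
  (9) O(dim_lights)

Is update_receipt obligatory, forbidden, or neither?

Obligatory

Premise 9 gives O(dim_lights).
Premise 1 is O(delete_charter ⊃ not dim_lights); contrapositively O(dim_lights ⊃ not delete_charter). Since O(dim_lights) holds, K gives O(not delete_charter).
Premise 7 is O(reconcile_inventory ⊃ delete_charter); contrapositively O(not delete_charter ⊃ not reconcile_inventory). Since O(not delete_charter) holds, K gives O(not reconcile_inventory).
The contrapositive of premise 2 (O(not update_receipt ⊃ reconcile_inventory)) is O(not reconcile_inventory ⊃ update_receipt), and O(not reconcile_inventory) is already established, so O(update_receipt).
Premises 3, 4, 5, 6, 8 do not contribute to this derivation.
Hence update_receipt is obligatory.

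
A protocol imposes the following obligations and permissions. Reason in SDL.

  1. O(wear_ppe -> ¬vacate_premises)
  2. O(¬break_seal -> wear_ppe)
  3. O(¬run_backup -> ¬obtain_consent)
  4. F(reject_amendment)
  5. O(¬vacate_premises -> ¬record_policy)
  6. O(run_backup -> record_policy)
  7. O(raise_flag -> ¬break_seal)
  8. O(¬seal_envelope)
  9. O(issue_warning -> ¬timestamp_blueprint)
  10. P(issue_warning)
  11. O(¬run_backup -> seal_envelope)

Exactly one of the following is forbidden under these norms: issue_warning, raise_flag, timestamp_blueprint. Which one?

raise_flag

Premise 8 states O(¬seal_envelope) outright.
The contrapositive of premise 11 (O(¬run_backup -> seal_envelope)) is O(¬seal_envelope -> run_backup), and O(¬seal_envelope) is already established, so O(run_backup).
Applying K to premise 6 (O(run_backup -> record_policy)) and O(run_backup) yields O(record_policy).
The contrapositive of premise 5 (O(¬vacate_premises -> ¬record_policy)) is O(record_policy -> vacate_premises), and O(record_policy) is already established, so O(vacate_premises).
Premise 1, O(wear_ppe -> ¬vacate_premises), contraposes to O(vacate_premises -> ¬wear_ppe); with O(vacate_premises) we get O(¬wear_ppe).
Premise 2 is O(¬break_seal -> wear_ppe); contrapositively O(¬wear_ppe -> break_seal). Since O(¬wear_ppe) holds, K gives O(break_seal).
Premise 7, O(raise_flag -> ¬break_seal), contraposes to O(break_seal -> ¬raise_flag); with O(break_seal) we get O(¬raise_flag).
So O(¬raise_flag) holds, i.e. raise_flag is forbidden. None of the other listed options is forbidden under the premises.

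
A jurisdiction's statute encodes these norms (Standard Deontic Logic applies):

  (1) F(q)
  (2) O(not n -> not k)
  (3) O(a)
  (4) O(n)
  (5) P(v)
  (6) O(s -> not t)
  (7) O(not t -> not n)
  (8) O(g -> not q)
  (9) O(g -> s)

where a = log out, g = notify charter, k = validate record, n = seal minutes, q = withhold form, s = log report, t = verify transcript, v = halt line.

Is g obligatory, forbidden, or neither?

Forbidden

Premise 4 gives O(n).
Premise 7 is O(not t -> not n); contrapositively O(n -> t). Since O(n) holds, K gives O(t).
Premise 6, O(s -> not t), contraposes to O(t -> not s); with O(t) we get O(not s).
Premise 9 is O(g -> s); contrapositively O(not s -> not g). Since O(not s) holds, K gives O(not g).
Premises 1, 2, 3, 5, 8 do not contribute to this derivation.
Thus O(not g), which is F(g): g is forbidden.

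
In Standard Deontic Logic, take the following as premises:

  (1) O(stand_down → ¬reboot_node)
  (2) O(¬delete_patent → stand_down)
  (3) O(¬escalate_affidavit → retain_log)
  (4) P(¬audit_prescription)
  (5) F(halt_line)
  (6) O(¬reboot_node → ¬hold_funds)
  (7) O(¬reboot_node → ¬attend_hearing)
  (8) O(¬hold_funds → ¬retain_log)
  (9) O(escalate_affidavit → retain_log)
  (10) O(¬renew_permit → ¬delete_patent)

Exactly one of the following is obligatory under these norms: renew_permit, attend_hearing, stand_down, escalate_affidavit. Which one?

By case analysis on ¬escalate_affidavit: premise 3 gives O(¬escalate_affidavit → retain_log) and premise 9 gives O(escalate_affidavit → retain_log), so O(retain_log) either way.
The contrapositive of premise 8 (O(¬hold_funds → ¬retain_log)) is O(retain_log → hold_funds), and O(retain_log) is already established, so O(hold_funds).
The contrapositive of premise 6 (O(¬reboot_node → ¬hold_funds)) is O(hold_funds → reboot_node), and O(hold_funds) is already established, so O(reboot_node).
Premise 1, O(stand_down → ¬reboot_node), contraposes to O(reboot_node → ¬stand_down); with O(reboot_node) we get O(¬stand_down).
The contrapositive of premise 2 (O(¬delete_patent → stand_down)) is O(¬stand_down → delete_patent), and O(¬stand_down) is already established, so O(delete_patent).
Premise 10, O(¬renew_permit → ¬delete_patent), contraposes to O(delete_patent → renew_permit); with O(delete_patent) we get O(renew_permit).
So O(renew_permit) holds — renew_permit is obligatory. None of the other listed options is made obligatory by any chain of premises.

renew_permit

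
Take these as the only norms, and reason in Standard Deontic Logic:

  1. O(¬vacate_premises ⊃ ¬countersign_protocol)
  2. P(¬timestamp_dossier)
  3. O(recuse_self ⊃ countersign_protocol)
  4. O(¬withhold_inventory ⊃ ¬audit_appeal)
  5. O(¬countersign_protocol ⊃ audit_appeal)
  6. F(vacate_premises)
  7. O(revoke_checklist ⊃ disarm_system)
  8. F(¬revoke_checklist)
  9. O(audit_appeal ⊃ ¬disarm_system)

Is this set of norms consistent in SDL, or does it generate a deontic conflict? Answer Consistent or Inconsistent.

Inconsistent

Premise 8 is F(¬revoke_checklist), i.e. O(revoke_checklist).
With premise 7, O(revoke_checklist ⊃ disarm_system), the K-axiom yields O(disarm_system).
Premise 9 is O(audit_appeal ⊃ ¬disarm_system); contrapositively O(disarm_system ⊃ ¬audit_appeal). Since O(disarm_system) holds, K gives O(¬audit_appeal).
Premise 5, O(¬countersign_protocol ⊃ audit_appeal), contraposes to O(¬audit_appeal ⊃ countersign_protocol); with O(¬audit_appeal) we get O(countersign_protocol).
The contrapositive of premise 1 (O(¬vacate_premises ⊃ ¬countersign_protocol)) is O(countersign_protocol ⊃ vacate_premises), and O(countersign_protocol) is already established, so O(vacate_premises).
But premise 6, F(vacate_premises), means O(¬vacate_premises).
We now have both O(vacate_premises) and O(¬vacate_premises) — vacate_premises is simultaneously obligatory and forbidden, violating the D-axiom.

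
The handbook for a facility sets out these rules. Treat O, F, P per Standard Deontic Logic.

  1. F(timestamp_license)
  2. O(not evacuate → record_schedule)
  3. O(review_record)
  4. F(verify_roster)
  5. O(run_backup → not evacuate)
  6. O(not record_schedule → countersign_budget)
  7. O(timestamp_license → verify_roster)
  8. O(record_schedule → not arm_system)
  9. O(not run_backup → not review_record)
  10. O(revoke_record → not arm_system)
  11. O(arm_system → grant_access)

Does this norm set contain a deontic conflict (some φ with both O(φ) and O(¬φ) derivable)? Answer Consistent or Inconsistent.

Consistent

Premise 7 is O(timestamp_license → verify_roster), but O(timestamp_license) is not derivable from the premises, so it does not yield O(verify_roster).
So O(verify_roster) is not derivable, and the apparent clash with O(not verify_roster) does not arise.
A world satisfying every obligation exists (e.g. arm_system=false, countersign_budget=false, evacuate=false, grant_access=false, record_schedule=true, review_record=true, revoke_record=false, run_backup=true, timestamp_license=false, verify_roster=false); no atom is both obligatory and forbidden, so the set is consistent.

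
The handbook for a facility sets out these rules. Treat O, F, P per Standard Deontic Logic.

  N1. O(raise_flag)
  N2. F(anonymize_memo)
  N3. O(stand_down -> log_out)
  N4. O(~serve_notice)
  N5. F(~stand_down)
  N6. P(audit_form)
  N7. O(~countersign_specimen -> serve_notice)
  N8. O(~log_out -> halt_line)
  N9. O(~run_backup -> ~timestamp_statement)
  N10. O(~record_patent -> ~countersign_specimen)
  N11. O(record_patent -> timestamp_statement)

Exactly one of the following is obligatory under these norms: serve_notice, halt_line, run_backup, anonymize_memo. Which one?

run_backup

Premise 4 states O(~serve_notice) outright.
Premise 7 is O(~countersign_specimen -> serve_notice); contrapositively O(~serve_notice -> countersign_specimen). Since O(~serve_notice) holds, K gives O(countersign_specimen).
Premise 10, O(~record_patent -> ~countersign_specimen), contraposes to O(countersign_specimen -> record_patent); with O(countersign_specimen) we get O(record_patent).
Premise 11 is O(record_patent -> timestamp_statement); since O(record_patent), deontic closure gives O(timestamp_statement).
The contrapositive of premise 9 (O(~run_backup -> ~timestamp_statement)) is O(timestamp_statement -> run_backup), and O(timestamp_statement) is already established, so O(run_backup).
So O(run_backup) holds — run_backup is obligatory. None of the other listed options is made obligatory by any chain of premises.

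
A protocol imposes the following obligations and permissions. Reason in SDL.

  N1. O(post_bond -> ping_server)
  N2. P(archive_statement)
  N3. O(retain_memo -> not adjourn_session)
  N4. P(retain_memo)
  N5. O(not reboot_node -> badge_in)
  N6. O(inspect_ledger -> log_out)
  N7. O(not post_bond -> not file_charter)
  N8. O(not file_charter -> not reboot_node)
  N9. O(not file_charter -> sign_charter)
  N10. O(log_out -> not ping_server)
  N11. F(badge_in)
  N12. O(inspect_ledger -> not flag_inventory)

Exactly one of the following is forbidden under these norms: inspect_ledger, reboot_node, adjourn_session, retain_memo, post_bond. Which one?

inspect_ledger

F(badge_in) at premise 11 means O(not badge_in).
Premise 5, O(not reboot_node -> badge_in), contraposes to O(not badge_in -> reboot_node); with O(not badge_in) we get O(reboot_node).
Premise 8, O(not file_charter -> not reboot_node), contraposes to O(reboot_node -> file_charter); with O(reboot_node) we get O(file_charter).
Premise 7 is O(not post_bond -> not file_charter); contrapositively O(file_charter -> post_bond). Since O(file_charter) holds, K gives O(post_bond).
Premise 1 is O(post_bond -> ping_server); since O(post_bond), deontic closure gives O(ping_server).
The contrapositive of premise 10 (O(log_out -> not ping_server)) is O(ping_server -> not log_out), and O(ping_server) is already established, so O(not log_out).
The contrapositive of premise 6 (O(inspect_ledger -> log_out)) is O(not log_out -> not inspect_ledger), and O(not log_out) is already established, so O(not inspect_ledger).
So O(not inspect_ledger) holds, i.e. inspect_ledger is forbidden. None of the other listed options is forbidden under the premises.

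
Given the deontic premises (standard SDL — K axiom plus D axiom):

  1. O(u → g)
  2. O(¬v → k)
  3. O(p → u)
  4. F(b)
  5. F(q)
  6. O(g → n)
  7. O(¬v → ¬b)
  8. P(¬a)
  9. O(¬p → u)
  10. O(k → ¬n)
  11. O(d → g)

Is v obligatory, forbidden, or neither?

Premises 3 and 9 are O(p → u) and O(¬p → u); every ideal world satisfies p or ¬p, so in either case u holds — hence O(u).
From O(u) and premise 1, O(u → g), we obtain O(g).
Applying K to premise 6 (O(g → n)) and O(g) yields O(n).
The contrapositive of premise 10 (O(k → ¬n)) is O(n → ¬k), and O(n) is already established, so O(¬k).
Premise 2, O(¬v → k), contraposes to O(¬k → v); with O(¬k) we get O(v).
Premises 4, 5, 7, 8, 11 do not contribute to this derivation.
Hence v is obligatory.

Obligatory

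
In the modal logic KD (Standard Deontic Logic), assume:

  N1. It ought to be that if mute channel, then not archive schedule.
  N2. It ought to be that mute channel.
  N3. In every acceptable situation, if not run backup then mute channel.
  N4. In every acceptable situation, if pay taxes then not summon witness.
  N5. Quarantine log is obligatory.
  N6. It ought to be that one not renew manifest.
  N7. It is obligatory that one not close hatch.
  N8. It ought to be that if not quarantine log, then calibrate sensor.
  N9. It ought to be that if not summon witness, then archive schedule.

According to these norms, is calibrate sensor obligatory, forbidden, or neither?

Premise 8 is O(¬quarantine_log → calibrate_sensor), but O(¬quarantine_log) is not derivable from the premises, so it does not yield O(calibrate_sensor).
No premise or chain of K-axiom applications forces O(calibrate_sensor), and none forces O(¬calibrate_sensor). So calibrate_sensor is neither obligatory nor forbidden under these norms.

Neither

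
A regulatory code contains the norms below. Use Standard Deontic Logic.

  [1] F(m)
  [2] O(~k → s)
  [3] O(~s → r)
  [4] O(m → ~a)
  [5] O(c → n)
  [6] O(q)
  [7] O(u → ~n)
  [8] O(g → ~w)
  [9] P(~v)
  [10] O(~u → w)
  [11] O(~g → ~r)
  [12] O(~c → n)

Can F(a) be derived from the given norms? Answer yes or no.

No

Premise 4 is O(m → ~a), but O(m) is not derivable from the premises, so it does not yield O(~a).
No other premise forces O(~a). An ideal world satisfying every premise can still have a true, so F(a) is not derivable.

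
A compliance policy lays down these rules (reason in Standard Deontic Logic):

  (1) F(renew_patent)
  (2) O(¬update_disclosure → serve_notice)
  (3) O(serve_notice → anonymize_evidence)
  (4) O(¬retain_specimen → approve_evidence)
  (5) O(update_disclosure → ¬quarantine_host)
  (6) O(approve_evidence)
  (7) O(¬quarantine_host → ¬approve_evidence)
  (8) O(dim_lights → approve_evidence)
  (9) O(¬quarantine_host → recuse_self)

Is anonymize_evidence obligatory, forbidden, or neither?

From premise 6 we have O(approve_evidence).
The contrapositive of premise 7 (O(¬quarantine_host → ¬approve_evidence)) is O(approve_evidence → quarantine_host), and O(approve_evidence) is already established, so O(quarantine_host).
Premise 5 is O(update_disclosure → ¬quarantine_host); contrapositively O(quarantine_host → ¬update_disclosure). Since O(quarantine_host) holds, K gives O(¬update_disclosure).
From O(¬update_disclosure) and premise 2, O(¬update_disclosure → serve_notice), we obtain O(serve_notice).
Applying K to premise 3 (O(serve_notice → anonymize_evidence)) and O(serve_notice) yields O(anonymize_evidence).
Premises 1, 4, 8, 9 do not contribute to this derivation.
Hence anonymize_evidence is obligatory.

Obligatory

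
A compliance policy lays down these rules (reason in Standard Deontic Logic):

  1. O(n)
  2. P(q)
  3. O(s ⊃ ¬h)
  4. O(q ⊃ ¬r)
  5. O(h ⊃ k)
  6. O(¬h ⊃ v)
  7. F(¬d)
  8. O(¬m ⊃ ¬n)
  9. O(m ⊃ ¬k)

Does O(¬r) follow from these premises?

No

Premise 4 is O(q ⊃ ¬r), but O(q) is not derivable from the premises (the permission P(q) asserts only ¬O(¬q), not O(q)), so it does not yield O(¬r).
No other premise forces O(¬r). An ideal world satisfying every premise can still have ¬r false, so O(¬r) is not derivable.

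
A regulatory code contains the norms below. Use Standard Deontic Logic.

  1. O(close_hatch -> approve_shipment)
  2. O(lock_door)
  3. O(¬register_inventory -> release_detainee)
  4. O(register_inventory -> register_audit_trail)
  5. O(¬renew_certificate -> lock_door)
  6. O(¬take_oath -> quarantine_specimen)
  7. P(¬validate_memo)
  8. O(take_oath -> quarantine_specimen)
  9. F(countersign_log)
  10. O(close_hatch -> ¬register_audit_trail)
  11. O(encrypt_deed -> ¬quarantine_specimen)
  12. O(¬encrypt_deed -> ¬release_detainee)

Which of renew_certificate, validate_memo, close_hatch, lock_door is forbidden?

Premises 6 and 8 cover both cases: O(¬take_oath -> quarantine_specimen) and O(take_oath -> quarantine_specimen). Since ¬take_oath ∨ take_oath is a tautology, O(quarantine_specimen) follows.
The contrapositive of premise 11 (O(encrypt_deed -> ¬quarantine_specimen)) is O(quarantine_specimen -> ¬encrypt_deed), and O(quarantine_specimen) is already established, so O(¬encrypt_deed).
With premise 12, O(¬encrypt_deed -> ¬release_detainee), the K-axiom yields O(¬release_detainee).
The contrapositive of premise 3 (O(¬register_inventory -> release_detainee)) is O(¬release_detainee -> register_inventory), and O(¬release_detainee) is already established, so O(register_inventory).
With premise 4, O(register_inventory -> register_audit_trail), the K-axiom yields O(register_audit_trail).
Premise 10, O(close_hatch -> ¬register_audit_trail), contraposes to O(register_audit_trail -> ¬close_hatch); with O(register_audit_trail) we get O(¬close_hatch).
So O(¬close_hatch) holds, i.e. close_hatch is forbidden. None of the other listed options is forbidden under the premises.

close_hatch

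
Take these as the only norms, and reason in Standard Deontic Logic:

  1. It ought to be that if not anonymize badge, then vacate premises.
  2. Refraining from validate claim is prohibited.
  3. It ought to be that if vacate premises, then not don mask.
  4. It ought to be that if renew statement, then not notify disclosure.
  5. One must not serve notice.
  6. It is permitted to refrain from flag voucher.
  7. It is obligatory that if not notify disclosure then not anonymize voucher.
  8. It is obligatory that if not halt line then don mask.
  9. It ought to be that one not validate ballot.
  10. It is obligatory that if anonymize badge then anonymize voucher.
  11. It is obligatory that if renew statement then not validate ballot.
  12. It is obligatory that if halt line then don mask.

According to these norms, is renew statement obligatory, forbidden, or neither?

Forbidden

Premises 12 and 8 are O(halt_line → don_mask) and O(¬halt_line → don_mask); every ideal world satisfies halt_line or ¬halt_line, so in either case don_mask holds — hence O(don_mask).
Premise 3, O(vacate_premises → ¬don_mask), contraposes to O(don_mask → ¬vacate_premises); with O(don_mask) we get O(¬vacate_premises).
Premise 1 is O(¬anonymize_badge → vacate_premises); contrapositively O(¬vacate_premises → anonymize_badge). Since O(¬vacate_premises) holds, K gives O(anonymize_badge).
Applying K to premise 10 (O(anonymize_badge → anonymize_voucher)) and O(anonymize_badge) yields O(anonymize_voucher).
The contrapositive of premise 7 (O(¬notify_disclosure → ¬anonymize_voucher)) is O(anonymize_voucher → notify_disclosure), and O(anonymize_voucher) is already established, so O(notify_disclosure).
The contrapositive of premise 4 (O(renew_statement → ¬notify_disclosure)) is O(notify_disclosure → ¬renew_statement), and O(notify_disclosure) is already established, so O(¬renew_statement).
Premises 2, 5, 6, 9, 11 do not contribute to this derivation.
Thus O(¬renew_statement), which is F(renew_statement): renew_statement is forbidden.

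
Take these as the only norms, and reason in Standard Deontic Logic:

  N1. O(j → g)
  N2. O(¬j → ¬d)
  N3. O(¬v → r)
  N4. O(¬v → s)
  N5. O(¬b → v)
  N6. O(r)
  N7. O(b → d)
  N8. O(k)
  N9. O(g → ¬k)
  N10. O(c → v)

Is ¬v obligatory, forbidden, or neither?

From premise 8 we have O(k).
Premise 9, O(g → ¬k), contraposes to O(k → ¬g); with O(k) we get O(¬g).
Premise 1 is O(j → g); contrapositively O(¬g → ¬j). Since O(¬g) holds, K gives O(¬j).
Premise 2 is O(¬j → ¬d); since O(¬j), deontic closure gives O(¬d).
Premise 7, O(b → d), contraposes to O(¬d → ¬b); with O(¬d) we get O(¬b).
Premise 5 is O(¬b → v); since O(¬b), deontic closure gives O(v).
Premises 3, 4, 6, 10 do not contribute to this derivation.
Thus O(v), which is F(¬v): ¬v is forbidden.

Forbidden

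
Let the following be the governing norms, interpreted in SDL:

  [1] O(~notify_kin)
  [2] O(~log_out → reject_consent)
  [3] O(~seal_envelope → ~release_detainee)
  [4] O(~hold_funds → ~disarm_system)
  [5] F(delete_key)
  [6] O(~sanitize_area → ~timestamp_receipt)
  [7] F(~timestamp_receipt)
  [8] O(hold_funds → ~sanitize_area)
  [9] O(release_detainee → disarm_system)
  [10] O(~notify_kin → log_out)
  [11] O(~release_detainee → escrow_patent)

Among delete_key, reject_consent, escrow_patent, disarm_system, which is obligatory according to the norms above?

escrow_patent

Premise 7, F(~timestamp_receipt), is equivalent to O(timestamp_receipt).
Premise 6 is O(~sanitize_area → ~timestamp_receipt); contrapositively O(timestamp_receipt → sanitize_area). Since O(timestamp_receipt) holds, K gives O(sanitize_area).
Premise 8, O(hold_funds → ~sanitize_area), contraposes to O(sanitize_area → ~hold_funds); with O(sanitize_area) we get O(~hold_funds).
Premise 4 is O(~hold_funds → ~disarm_system); since O(~hold_funds), deontic closure gives O(~disarm_system).
Premise 9, O(release_detainee → disarm_system), contraposes to O(~disarm_system → ~release_detainee); with O(~disarm_system) we get O(~release_detainee).
Applying K to premise 11 (O(~release_detainee → escrow_patent)) and O(~release_detainee) yields O(escrow_patent).
So O(escrow_patent) holds — escrow_patent is obligatory. None of the other listed options is made obligatory by any chain of premises.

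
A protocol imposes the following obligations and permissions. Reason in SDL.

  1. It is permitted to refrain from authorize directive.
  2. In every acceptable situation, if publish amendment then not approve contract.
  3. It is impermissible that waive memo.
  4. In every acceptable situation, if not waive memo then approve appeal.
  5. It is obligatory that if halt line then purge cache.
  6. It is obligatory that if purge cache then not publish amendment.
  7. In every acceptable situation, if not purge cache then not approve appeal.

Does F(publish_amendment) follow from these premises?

Yes

Premise 3, F(waive_memo), is equivalent to O(¬waive_memo).
With premise 4, O(¬waive_memo → approve_appeal), the K-axiom yields O(approve_appeal).
Premise 7 is O(¬purge_cache → ¬approve_appeal); contrapositively O(approve_appeal → purge_cache). Since O(approve_appeal) holds, K gives O(purge_cache).
Applying K to premise 6 (O(purge_cache → ¬publish_amendment)) and O(purge_cache) yields O(¬publish_amendment).
Premises 1, 2, 5 do not contribute to this derivation.
So O(¬publish_amendment) holds, i.e. F(publish_amendment). The claim follows.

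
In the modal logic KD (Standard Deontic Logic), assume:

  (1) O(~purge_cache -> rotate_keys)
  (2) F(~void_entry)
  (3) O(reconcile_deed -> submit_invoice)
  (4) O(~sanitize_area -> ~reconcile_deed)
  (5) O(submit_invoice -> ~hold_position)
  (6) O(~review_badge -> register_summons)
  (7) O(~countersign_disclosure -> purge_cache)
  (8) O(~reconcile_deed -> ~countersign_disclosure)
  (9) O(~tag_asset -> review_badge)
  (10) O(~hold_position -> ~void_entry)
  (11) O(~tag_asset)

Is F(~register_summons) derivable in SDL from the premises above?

No

Premise 6 is O(~review_badge -> register_summons), but O(~review_badge) is not derivable from the premises, so it does not yield O(register_summons).
No other premise forces O(register_summons). An ideal world satisfying every premise can still have ~register_summons true, so F(~register_summons) is not derivable.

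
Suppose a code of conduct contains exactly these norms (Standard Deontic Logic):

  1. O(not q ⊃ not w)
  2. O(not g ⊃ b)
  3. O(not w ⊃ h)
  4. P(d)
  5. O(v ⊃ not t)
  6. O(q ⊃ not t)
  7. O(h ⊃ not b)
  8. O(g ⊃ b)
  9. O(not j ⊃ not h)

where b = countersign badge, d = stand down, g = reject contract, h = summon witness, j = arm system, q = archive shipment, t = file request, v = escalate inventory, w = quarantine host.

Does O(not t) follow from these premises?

By case analysis on g: premise 8 gives O(g ⊃ b) and premise 2 gives O(not g ⊃ b), so O(b) either way.
Premise 7, O(h ⊃ not b), contraposes to O(b ⊃ not h); with O(b) we get O(not h).
Premise 3, O(not w ⊃ h), contraposes to O(not h ⊃ w); with O(not h) we get O(w).
Premise 1, O(not q ⊃ not w), contraposes to O(w ⊃ q); with O(w) we get O(q).
Applying K to premise 6 (O(q ⊃ not t)) and O(q) yields O(not t).
Premises 4, 5, 9 do not contribute to this derivation.
So O(not t) follows.

Yes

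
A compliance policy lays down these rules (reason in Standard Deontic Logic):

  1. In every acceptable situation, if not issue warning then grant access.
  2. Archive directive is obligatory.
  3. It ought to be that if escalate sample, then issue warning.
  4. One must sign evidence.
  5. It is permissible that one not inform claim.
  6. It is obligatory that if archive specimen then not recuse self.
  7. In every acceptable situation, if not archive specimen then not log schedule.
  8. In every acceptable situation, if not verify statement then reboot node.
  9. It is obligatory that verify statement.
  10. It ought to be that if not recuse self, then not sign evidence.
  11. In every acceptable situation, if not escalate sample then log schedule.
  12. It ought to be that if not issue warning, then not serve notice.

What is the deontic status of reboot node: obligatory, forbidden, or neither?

Neither

Premise 8 is O(¬verify_statement → reboot_node), but O(¬verify_statement) is not derivable from the premises, so it does not yield O(reboot_node).
No premise or chain of K-axiom applications forces O(reboot_node), and none forces O(¬reboot_node). So reboot_node is neither obligatory nor forbidden under these norms.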